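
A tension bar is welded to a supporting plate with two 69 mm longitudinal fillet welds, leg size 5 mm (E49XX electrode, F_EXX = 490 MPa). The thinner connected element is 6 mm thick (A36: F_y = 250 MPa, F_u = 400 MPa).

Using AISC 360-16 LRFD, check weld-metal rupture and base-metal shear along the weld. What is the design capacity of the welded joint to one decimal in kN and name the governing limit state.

Weld metal: throat = 0.707×5 = 3.535 mm, L = 2×69 = 138 mm. φR_n = 0.75 × 0.6 × 490 × 3.535 × 138 = 107.6 kN.
Base metal shear (6 mm plate): yield φR_n = 1.0×0.6×250×6×138 = 124.2 kN; rupture φR_n = 0.75×0.6×400×6×138 = 149.0 kN; take 124.2 kN (yield).
Governing: min(107.6, 124.2) = 107.6 kN → weld metal.

107.6 kN (weld metal governs)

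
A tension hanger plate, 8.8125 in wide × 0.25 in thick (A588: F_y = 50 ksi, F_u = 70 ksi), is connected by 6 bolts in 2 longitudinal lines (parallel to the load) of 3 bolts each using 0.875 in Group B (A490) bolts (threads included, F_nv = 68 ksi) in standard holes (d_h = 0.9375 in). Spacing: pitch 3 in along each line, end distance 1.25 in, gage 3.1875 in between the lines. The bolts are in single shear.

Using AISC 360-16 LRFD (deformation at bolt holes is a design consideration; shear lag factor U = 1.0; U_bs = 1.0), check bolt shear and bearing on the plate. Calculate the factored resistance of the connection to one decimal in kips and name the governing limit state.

Bolt shear: A_b = π(0.875)²/4 = 0.60132 in². φR_n = 0.75 × 68 × 0.60132 × 6 × 1 = 184.0 kips.
Bearing (0.25 in plate, F_u = 70 ksi): end bolts L_c = 1.25 − 0.9375/2 = 0.78125, R_n = min(1.2×0.78125×0.25×70, 2.4×0.875×0.25×70) = 16.406 kips/bolt; interior L_c = 3 − 0.9375 = 2.0625, R_n = 36.75 kips/bolt. φR_n = 0.75 × (2×16.406 + 4×36.75) = 134.9 kips.
Governing: min(184.0, 134.9) = 134.9 kips → bearing.

134.9 kips (bearing governs)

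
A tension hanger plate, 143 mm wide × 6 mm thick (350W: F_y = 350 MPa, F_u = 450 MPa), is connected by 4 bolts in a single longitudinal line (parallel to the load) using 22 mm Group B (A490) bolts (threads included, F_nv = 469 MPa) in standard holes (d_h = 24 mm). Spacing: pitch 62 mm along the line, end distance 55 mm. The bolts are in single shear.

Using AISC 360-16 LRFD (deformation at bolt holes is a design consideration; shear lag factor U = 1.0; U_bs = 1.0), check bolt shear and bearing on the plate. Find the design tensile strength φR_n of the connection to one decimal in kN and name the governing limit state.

Bolt shear: A_b = π(22)²/4 = 380.13 mm². φR_n = 0.75 × 469 × 380.13 × 4 × 1 = 534.8 kN.
Bearing (6 mm plate, F_u = 450 MPa): end bolts L_c = 55 − 24/2 = 43, R_n = min(1.2×43×6×450, 2.4×22×6×450) = 139.32 kN/bolt; interior L_c = 62 − 24 = 38, R_n = 123.12 kN/bolt. φR_n = 0.75 × (1×139.32 + 3×123.12) = 381.5 kN.
Governing: min(534.8, 381.5) = 381.5 kN → bearing.

381.5 kN (bearing governs)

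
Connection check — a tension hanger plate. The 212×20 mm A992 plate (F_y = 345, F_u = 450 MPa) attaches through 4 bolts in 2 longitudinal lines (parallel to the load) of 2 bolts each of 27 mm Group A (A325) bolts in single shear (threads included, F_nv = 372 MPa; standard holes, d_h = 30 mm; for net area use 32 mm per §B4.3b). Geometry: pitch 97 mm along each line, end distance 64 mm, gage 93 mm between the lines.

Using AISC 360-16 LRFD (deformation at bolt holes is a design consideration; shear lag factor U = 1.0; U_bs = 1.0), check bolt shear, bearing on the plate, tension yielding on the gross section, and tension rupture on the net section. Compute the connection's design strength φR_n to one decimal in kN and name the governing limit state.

Bolt shear: A_b = π(27)²/4 = 572.56 mm². φR_n = 0.75 × 372 × 572.56 × 4 × 1 = 639.0 kN.
Bearing (20 mm plate, F_u = 450 MPa): end bolts L_c = 64 − 30/2 = 49, R_n = min(1.2×49×20×450, 2.4×27×20×450) = 529.2 kN/bolt; interior L_c = 97 − 30 = 67, R_n = 583.2 kN/bolt. φR_n = 0.75 × (2×529.2 + 2×583.2) = 1668.6 kN.
Tension yield (gross): A_g = 212×20 = 4240 mm². φR_n = 0.90 × 345 × 4240 = 1316.5 kN.
Tension rupture (net): A_n = (212 − 2×32)×20 = 2960 mm² (U = 1.0, A_e = A_n). φR_n = 0.75 × 450 × 2960 = 999.0 kN.
Governing: min(639.0, 1668.6, 1316.5, 999.0) = 639.0 kN → bolt shear.

639.0 kN (bolt shear governs)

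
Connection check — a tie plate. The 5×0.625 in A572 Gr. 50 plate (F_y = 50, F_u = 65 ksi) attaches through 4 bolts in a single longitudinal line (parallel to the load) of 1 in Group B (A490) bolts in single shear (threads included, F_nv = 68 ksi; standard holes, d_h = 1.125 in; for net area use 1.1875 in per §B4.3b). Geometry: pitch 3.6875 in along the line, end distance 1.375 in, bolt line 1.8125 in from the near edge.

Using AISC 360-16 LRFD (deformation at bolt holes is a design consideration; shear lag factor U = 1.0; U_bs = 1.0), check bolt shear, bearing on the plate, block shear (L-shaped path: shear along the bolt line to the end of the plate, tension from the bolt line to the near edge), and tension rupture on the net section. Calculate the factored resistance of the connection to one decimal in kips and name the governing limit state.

116.2 kips (net-section rupture governs)

Bolt shear: A_b = π(1)²/4 = 0.7854 in². φR_n = 0.75 × 68 × 0.7854 × 4 × 1 = 160.2 kips.
Bearing (0.625 in plate, F_u = 65 ksi): end bolts L_c = 1.375 − 1.125/2 = 0.8125, R_n = min(1.2×0.8125×0.625×65, 2.4×1×0.625×65) = 39.609 kips/bolt; interior L_c = 3.6875 − 1.125 = 2.5625, R_n = 97.5 kips/bolt. φR_n = 0.75 × (1×39.609 + 3×97.5) = 249.1 kips.
Block shear: shear path 1×[1.375+3×3.6875] = 1×12.4375 in, A_gv = 7.7734, A_nv = 1×(12.4375 − 3.5×1.1875)×0.625 = 5.1758 in²; tension to near edge: (1.8125 − 0.5×1.1875)×0.625 = 0.76172 in². R_n = min(0.6×65×5.1758, 0.6×50×7.7734) + 1.0×65×0.76172 = min(201.86, 233.2) + 49.512 = 251.37 kips. φR_n = 0.75 × 251.37 = 188.5 kips.
Tension rupture (net): A_n = (5 − 1×1.1875)×0.625 = 2.3828 in² (U = 1.0, A_e = A_n). φR_n = 0.75 × 65 × 2.3828 = 116.2 kips.
Governing: min(160.2, 249.1, 188.5, 116.2) = 116.2 kips → net-section rupture.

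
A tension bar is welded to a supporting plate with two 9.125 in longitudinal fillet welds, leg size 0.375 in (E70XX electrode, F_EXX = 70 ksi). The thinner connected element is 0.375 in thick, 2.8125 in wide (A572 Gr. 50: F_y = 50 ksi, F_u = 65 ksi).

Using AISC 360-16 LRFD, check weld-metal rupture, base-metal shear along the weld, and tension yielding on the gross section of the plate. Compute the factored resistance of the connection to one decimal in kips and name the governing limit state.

47.5 kips (gross-section yield governs)

Weld metal: throat = 0.707×0.375 = 0.26513 in, L = 2×9.125 = 18.25 in. φR_n = 0.75 × 0.6 × 70 × 0.26513 × 18.25 = 152.4 kips.
Base metal shear (0.375 in plate): yield φR_n = 1.0×0.6×50×0.375×18.25 = 205.3 kips; rupture φR_n = 0.75×0.6×65×0.375×18.25 = 200.2 kips; take 200.2 kips (rupture).
Tension yield (gross): A_g = 2.8125×0.375 = 1.0547 in². φR_n = 0.90 × 50 × 1.0547 = 47.5 kips.
Governing: min(152.4, 200.2, 47.5) = 47.5 kips → gross-section yield.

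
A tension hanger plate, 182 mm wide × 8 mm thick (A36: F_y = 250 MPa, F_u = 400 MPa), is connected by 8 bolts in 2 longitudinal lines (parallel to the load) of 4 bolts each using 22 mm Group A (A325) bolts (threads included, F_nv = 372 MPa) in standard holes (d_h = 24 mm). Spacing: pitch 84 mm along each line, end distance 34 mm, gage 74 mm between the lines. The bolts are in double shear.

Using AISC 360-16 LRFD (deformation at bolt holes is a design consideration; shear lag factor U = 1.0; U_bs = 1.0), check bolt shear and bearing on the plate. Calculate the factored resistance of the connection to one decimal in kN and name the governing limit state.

Bolt shear: A_b = π(22)²/4 = 380.13 mm². φR_n = 0.75 × 372 × 380.13 × 8 × 2 = 1696.9 kN.
Bearing (8 mm plate, F_u = 400 MPa): end bolts L_c = 34 − 24/2 = 22, R_n = min(1.2×22×8×400, 2.4×22×8×400) = 84.48 kN/bolt; interior L_c = 84 − 24 = 60, R_n = 168.96 kN/bolt. φR_n = 0.75 × (2×84.48 + 6×168.96) = 887.0 kN.
Governing: min(1696.9, 887.0) = 887.0 kN → bearing.

887.0 kN (bearing governs)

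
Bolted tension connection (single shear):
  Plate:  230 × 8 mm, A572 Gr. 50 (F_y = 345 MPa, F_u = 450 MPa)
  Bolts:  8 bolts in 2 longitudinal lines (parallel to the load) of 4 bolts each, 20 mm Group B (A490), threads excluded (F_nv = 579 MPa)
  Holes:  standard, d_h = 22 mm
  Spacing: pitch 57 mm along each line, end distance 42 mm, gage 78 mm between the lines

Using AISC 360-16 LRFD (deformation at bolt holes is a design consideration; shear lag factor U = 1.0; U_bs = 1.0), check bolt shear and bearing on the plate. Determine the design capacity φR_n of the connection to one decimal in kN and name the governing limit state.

Bolt shear: A_b = π(20)²/4 = 314.16 mm². φR_n = 0.75 × 579 × 314.16 × 8 × 1 = 1091.4 kN.
Bearing (8 mm plate, F_u = 450 MPa): end bolts L_c = 42 − 22/2 = 31, R_n = min(1.2×31×8×450, 2.4×20×8×450) = 133.92 kN/bolt; interior L_c = 57 − 22 = 35, R_n = 151.2 kN/bolt. φR_n = 0.75 × (2×133.92 + 6×151.2) = 881.3 kN.
Governing: min(1091.4, 881.3) = 881.3 kN → bearing.

881.3 kN (bearing governs)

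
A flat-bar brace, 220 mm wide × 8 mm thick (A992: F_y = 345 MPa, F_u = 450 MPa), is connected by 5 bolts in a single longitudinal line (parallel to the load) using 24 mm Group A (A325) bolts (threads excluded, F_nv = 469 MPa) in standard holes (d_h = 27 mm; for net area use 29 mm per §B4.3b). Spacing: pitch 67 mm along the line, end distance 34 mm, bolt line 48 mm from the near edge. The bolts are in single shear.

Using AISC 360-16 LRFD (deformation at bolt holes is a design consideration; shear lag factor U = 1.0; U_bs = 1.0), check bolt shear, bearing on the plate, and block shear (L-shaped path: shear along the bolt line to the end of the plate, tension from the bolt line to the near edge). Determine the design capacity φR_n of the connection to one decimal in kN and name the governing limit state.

Bolt shear: A_b = π(24)²/4 = 452.39 mm². φR_n = 0.75 × 469 × 452.39 × 5 × 1 = 795.6 kN.
Bearing (8 mm plate, F_u = 450 MPa): end bolts L_c = 34 − 27/2 = 20.5, R_n = min(1.2×20.5×8×450, 2.4×24×8×450) = 88.56 kN/bolt; interior L_c = 67 − 27 = 40, R_n = 172.8 kN/bolt. φR_n = 0.75 × (1×88.56 + 4×172.8) = 584.8 kN.
Block shear: shear path 1×[34+4×67] = 1×302 mm, A_gv = 2416, A_nv = 1×(302 − 4.5×29)×8 = 1372 mm²; tension to near edge: (48 − 0.5×29)×8 = 268 mm². R_n = min(0.6×450×1372, 0.6×345×2416) + 1.0×450×268 = min(370.44, 500.11) + 120.6 = 491.04 kN. φR_n = 0.75 × 491.04 = 368.3 kN.
Governing: min(795.6, 584.8, 368.3) = 368.3 kN → block shear.

368.3 kN (block shear governs)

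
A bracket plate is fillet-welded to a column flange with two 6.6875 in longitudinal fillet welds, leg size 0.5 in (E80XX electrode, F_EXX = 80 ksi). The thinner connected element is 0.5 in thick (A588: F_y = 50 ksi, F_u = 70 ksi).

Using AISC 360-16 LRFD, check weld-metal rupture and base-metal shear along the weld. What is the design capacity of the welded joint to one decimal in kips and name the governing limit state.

Weld metal: throat = 0.707×0.5 = 0.3535 in, L = 2×6.6875 = 13.375 in. φR_n = 0.75 × 0.6 × 80 × 0.3535 × 13.375 = 170.2 kips.
Base metal shear (0.5 in plate): yield φR_n = 1.0×0.6×50×0.5×13.375 = 200.6 kips; rupture φR_n = 0.75×0.6×70×0.5×13.375 = 210.7 kips; take 200.6 kips (yield).
Governing: min(170.2, 200.6) = 170.2 kips → weld metal.

170.2 kips (weld metal governs)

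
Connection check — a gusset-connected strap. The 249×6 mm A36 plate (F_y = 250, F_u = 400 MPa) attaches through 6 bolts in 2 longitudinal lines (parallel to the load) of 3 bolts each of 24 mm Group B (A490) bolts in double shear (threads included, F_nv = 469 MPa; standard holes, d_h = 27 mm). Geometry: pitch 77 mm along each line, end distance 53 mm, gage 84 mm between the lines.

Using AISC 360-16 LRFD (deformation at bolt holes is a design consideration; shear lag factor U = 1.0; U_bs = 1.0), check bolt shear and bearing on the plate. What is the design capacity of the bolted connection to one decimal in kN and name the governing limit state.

585.4 kN (bearing governs)

Bolt shear: A_b = π(24)²/4 = 452.39 mm². φR_n = 0.75 × 469 × 452.39 × 6 × 2 = 1909.5 kN.
Bearing (6 mm plate, F_u = 400 MPa): end bolts L_c = 53 − 27/2 = 39.5, R_n = min(1.2×39.5×6×400, 2.4×24×6×400) = 113.76 kN/bolt; interior L_c = 77 − 27 = 50, R_n = 138.24 kN/bolt. φR_n = 0.75 × (2×113.76 + 4×138.24) = 585.4 kN.
Governing: min(1909.5, 585.4) = 585.4 kN → bearing.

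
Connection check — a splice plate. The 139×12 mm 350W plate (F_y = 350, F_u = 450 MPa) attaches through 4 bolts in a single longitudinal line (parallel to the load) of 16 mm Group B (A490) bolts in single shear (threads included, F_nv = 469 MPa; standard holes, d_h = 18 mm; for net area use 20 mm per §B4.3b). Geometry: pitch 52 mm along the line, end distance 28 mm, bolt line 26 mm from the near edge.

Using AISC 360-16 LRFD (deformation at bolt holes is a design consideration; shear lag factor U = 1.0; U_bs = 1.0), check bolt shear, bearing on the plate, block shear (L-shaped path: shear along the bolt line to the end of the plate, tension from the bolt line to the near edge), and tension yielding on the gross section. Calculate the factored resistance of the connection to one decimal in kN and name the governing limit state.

282.9 kN (bolt shear governs)

Bolt shear: A_b = π(16)²/4 = 201.06 mm². φR_n = 0.75 × 469 × 201.06 × 4 × 1 = 282.9 kN.
Bearing (12 mm plate, F_u = 450 MPa): end bolts L_c = 28 − 18/2 = 19, R_n = min(1.2×19×12×450, 2.4×16×12×450) = 123.12 kN/bolt; interior L_c = 52 − 18 = 34, R_n = 207.36 kN/bolt. φR_n = 0.75 × (1×123.12 + 3×207.36) = 558.9 kN.
Block shear: shear path 1×[28+3×52] = 1×184 mm, A_gv = 2208, A_nv = 1×(184 − 3.5×20)×12 = 1368 mm²; tension to near edge: (26 − 0.5×20)×12 = 192 mm². R_n = min(0.6×450×1368, 0.6×350×2208) + 1.0×450×192 = min(369.36, 463.68) + 86.4 = 455.76 kN. φR_n = 0.75 × 455.76 = 341.8 kN.
Tension yield (gross): A_g = 139×12 = 1668 mm². φR_n = 0.90 × 350 × 1668 = 525.4 kN.
Governing: min(282.9, 558.9, 341.8, 525.4) = 282.9 kN → bolt shear.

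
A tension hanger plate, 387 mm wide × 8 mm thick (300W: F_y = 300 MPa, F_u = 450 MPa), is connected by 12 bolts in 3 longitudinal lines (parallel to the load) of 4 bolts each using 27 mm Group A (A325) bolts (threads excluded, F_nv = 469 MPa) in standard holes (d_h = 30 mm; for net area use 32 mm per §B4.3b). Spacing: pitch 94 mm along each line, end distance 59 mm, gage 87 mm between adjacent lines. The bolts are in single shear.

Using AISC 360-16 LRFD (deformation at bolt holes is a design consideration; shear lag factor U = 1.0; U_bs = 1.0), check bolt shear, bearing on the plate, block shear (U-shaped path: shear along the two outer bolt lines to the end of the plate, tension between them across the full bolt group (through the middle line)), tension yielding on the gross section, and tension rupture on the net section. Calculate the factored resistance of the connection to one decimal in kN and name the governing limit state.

785.7 kN (net-section rupture governs)

Bolt shear: A_b = π(27)²/4 = 572.56 mm². φR_n = 0.75 × 469 × 572.56 × 12 × 1 = 2416.8 kN.
Bearing (8 mm plate, F_u = 450 MPa): end bolts L_c = 59 − 30/2 = 44, R_n = min(1.2×44×8×450, 2.4×27×8×450) = 190.08 kN/bolt; interior L_c = 94 − 30 = 64, R_n = 233.28 kN/bolt. φR_n = 0.75 × (3×190.08 + 9×233.28) = 2002.3 kN.
Block shear: shear path 2×[59+3×94] = 2×341 mm, A_gv = 5456, A_nv = 2×(341 − 3.5×32)×8 = 3664 mm²; tension across gage: (174 − 2×32)×8 = 880 mm². R_n = min(0.6×450×3664, 0.6×300×5456) + 1.0×450×880 = min(989.28, 982.08) + 396 = 1378.1 kN. φR_n = 0.75 × 1378.1 = 1033.6 kN.
Tension yield (gross): A_g = 387×8 = 3096 mm². φR_n = 0.90 × 300 × 3096 = 835.9 kN.
Tension rupture (net): A_n = (387 − 3×32)×8 = 2328 mm² (U = 1.0, A_e = A_n). φR_n = 0.75 × 450 × 2328 = 785.7 kN.
Governing: min(2416.8, 2002.3, 1033.6, 835.9, 785.7) = 785.7 kN → net-section rupture.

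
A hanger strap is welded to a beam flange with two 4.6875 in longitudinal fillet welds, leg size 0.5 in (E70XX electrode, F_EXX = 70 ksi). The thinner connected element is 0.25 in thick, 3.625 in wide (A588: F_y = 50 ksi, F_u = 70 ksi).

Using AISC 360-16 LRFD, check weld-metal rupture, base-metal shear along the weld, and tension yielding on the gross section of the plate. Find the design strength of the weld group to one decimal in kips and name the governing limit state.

Weld metal: throat = 0.707×0.5 = 0.3535 in, L = 2×4.6875 = 9.375 in. φR_n = 0.75 × 0.6 × 70 × 0.3535 × 9.375 = 104.4 kips.
Base metal shear (0.25 in plate): yield φR_n = 1.0×0.6×50×0.25×9.375 = 70.3 kips; rupture φR_n = 0.75×0.6×70×0.25×9.375 = 73.8 kips; take 70.3 kips (yield).
Tension yield (gross): A_g = 3.625×0.25 = 0.90625 in². φR_n = 0.90 × 50 × 0.90625 = 40.8 kips.
Governing: min(104.4, 70.3, 40.8) = 40.8 kips → gross-section yield.

40.8 kips (gross-section yield governs)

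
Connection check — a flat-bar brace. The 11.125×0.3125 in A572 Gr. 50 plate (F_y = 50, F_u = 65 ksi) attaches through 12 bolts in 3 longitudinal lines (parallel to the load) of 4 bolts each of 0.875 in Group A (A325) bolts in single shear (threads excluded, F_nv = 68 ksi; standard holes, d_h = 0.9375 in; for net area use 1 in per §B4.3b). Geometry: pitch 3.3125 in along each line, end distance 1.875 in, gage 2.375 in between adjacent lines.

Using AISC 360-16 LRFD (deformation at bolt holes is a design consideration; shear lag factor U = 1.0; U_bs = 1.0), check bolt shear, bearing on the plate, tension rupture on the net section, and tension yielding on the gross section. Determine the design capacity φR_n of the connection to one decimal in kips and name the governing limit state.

Bolt shear: A_b = π(0.875)²/4 = 0.60132 in². φR_n = 0.75 × 68 × 0.60132 × 12 × 1 = 368.0 kips.
Bearing (0.3125 in plate, F_u = 65 ksi): end bolts L_c = 1.875 − 0.9375/2 = 1.40625, R_n = min(1.2×1.40625×0.3125×65, 2.4×0.875×0.3125×65) = 34.277 kips/bolt; interior L_c = 3.3125 − 0.9375 = 2.375, R_n = 42.656 kips/bolt. φR_n = 0.75 × (3×34.277 + 9×42.656) = 365.1 kips.
Tension rupture (net): A_n = (11.125 − 3×1)×0.3125 = 2.5391 in² (U = 1.0, A_e = A_n). φR_n = 0.75 × 65 × 2.5391 = 123.8 kips.
Tension yield (gross): A_g = 11.125×0.3125 = 3.4766 in². φR_n = 0.90 × 50 × 3.4766 = 156.4 kips.
Governing: min(368.0, 365.1, 123.8, 156.4) = 123.8 kips → net-section rupture.

123.8 kips (net-section rupture governs)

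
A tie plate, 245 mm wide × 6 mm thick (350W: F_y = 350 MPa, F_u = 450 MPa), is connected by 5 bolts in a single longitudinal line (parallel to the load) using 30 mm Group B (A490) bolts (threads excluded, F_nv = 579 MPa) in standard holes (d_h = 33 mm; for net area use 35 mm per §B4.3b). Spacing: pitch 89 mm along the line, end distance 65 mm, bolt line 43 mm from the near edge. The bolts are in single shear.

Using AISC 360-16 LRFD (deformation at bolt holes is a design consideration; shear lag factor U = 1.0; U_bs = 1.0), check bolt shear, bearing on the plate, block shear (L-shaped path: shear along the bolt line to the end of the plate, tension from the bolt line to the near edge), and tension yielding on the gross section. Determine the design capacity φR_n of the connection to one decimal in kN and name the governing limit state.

Bolt shear: A_b = π(30)²/4 = 706.86 mm². φR_n = 0.75 × 579 × 706.86 × 5 × 1 = 1534.8 kN.
Bearing (6 mm plate, F_u = 450 MPa): end bolts L_c = 65 − 33/2 = 48.5, R_n = min(1.2×48.5×6×450, 2.4×30×6×450) = 157.14 kN/bolt; interior L_c = 89 − 33 = 56, R_n = 181.44 kN/bolt. φR_n = 0.75 × (1×157.14 + 4×181.44) = 662.2 kN.
Block shear: shear path 1×[65+4×89] = 1×421 mm, A_gv = 2526, A_nv = 1×(421 − 4.5×35)×6 = 1581 mm²; tension to near edge: (43 − 0.5×35)×6 = 153 mm². R_n = min(0.6×450×1581, 0.6×350×2526) + 1.0×450×153 = min(426.87, 530.46) + 68.85 = 495.72 kN. φR_n = 0.75 × 495.72 = 371.8 kN.
Tension yield (gross): A_g = 245×6 = 1470 mm². φR_n = 0.90 × 350 × 1470 = 463.1 kN.
Governing: min(1534.8, 662.2, 371.8, 463.1) = 371.8 kN → block shear.

371.8 kN (block shear governs)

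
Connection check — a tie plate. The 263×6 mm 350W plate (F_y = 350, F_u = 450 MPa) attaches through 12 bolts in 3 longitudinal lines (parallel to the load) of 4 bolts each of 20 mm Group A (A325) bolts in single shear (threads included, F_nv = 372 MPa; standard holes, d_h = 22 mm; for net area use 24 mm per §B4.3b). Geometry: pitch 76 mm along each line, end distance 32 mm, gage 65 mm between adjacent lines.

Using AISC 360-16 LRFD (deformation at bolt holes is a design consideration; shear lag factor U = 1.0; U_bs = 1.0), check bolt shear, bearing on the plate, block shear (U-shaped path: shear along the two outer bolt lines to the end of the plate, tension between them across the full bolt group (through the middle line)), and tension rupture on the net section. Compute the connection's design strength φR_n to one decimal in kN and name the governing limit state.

386.8 kN (net-section rupture governs)

Bolt shear: A_b = π(20)²/4 = 314.16 mm². φR_n = 0.75 × 372 × 314.16 × 12 × 1 = 1051.8 kN.
Bearing (6 mm plate, F_u = 450 MPa): end bolts L_c = 32 − 22/2 = 21, R_n = min(1.2×21×6×450, 2.4×20×6×450) = 68.04 kN/bolt; interior L_c = 76 − 22 = 54, R_n = 129.6 kN/bolt. φR_n = 0.75 × (3×68.04 + 9×129.6) = 1027.9 kN.
Block shear: shear path 2×[32+3×76] = 2×260 mm, A_gv = 3120, A_nv = 2×(260 − 3.5×24)×6 = 2112 mm²; tension across gage: (130 − 2×24)×6 = 492 mm². R_n = min(0.6×450×2112, 0.6×350×3120) + 1.0×450×492 = min(570.24, 655.2) + 221.4 = 791.64 kN. φR_n = 0.75 × 791.64 = 593.7 kN.
Tension rupture (net): A_n = (263 − 3×24)×6 = 1146 mm² (U = 1.0, A_e = A_n). φR_n = 0.75 × 450 × 1146 = 386.8 kN.
Governing: min(1051.8, 1027.9, 593.7, 386.8) = 386.8 kN → net-section rupture.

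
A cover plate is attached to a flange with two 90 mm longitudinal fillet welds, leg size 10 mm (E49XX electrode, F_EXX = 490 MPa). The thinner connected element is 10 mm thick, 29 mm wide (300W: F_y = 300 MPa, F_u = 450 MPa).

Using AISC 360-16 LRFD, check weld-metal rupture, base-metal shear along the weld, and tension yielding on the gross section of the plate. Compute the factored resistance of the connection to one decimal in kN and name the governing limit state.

78.3 kN (gross-section yield governs)

Weld metal: throat = 0.707×10 = 7.07 mm, L = 2×90 = 180 mm. φR_n = 0.75 × 0.6 × 490 × 7.07 × 180 = 280.6 kN.
Base metal shear (10 mm plate): yield φR_n = 1.0×0.6×300×10×180 = 324.0 kN; rupture φR_n = 0.75×0.6×450×10×180 = 364.5 kN; take 324.0 kN (yield).
Tension yield (gross): A_g = 29×10 = 290 mm². φR_n = 0.90 × 300 × 290 = 78.3 kN.
Governing: min(280.6, 324.0, 78.3) = 78.3 kN → gross-section yield.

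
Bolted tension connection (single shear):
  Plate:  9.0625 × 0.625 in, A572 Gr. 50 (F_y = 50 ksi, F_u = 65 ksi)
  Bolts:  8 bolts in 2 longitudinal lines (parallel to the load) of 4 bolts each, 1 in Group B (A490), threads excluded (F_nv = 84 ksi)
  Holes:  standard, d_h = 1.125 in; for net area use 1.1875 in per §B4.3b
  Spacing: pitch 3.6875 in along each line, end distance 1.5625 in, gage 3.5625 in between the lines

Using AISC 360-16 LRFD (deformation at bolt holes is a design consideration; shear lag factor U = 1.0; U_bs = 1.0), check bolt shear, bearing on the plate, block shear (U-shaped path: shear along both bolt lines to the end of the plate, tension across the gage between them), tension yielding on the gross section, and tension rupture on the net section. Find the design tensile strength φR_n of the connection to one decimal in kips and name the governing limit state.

203.8 kips (net-section rupture governs)

Bolt shear: A_b = π(1)²/4 = 0.7854 in². φR_n = 0.75 × 84 × 0.7854 × 8 × 1 = 395.8 kips.
Bearing (0.625 in plate, F_u = 65 ksi): end bolts L_c = 1.5625 − 1.125/2 = 1, R_n = min(1.2×1×0.625×65, 2.4×1×0.625×65) = 48.75 kips/bolt; interior L_c = 3.6875 − 1.125 = 2.5625, R_n = 97.5 kips/bolt. φR_n = 0.75 × (2×48.75 + 6×97.5) = 511.9 kips.
Block shear: shear path 2×[1.5625+3×3.6875] = 2×12.625 in, A_gv = 15.781, A_nv = 2×(12.625 − 3.5×1.1875)×0.625 = 10.586 in²; tension across gage: (3.5625 − 1×1.1875)×0.625 = 1.4844 in². R_n = min(0.6×65×10.586, 0.6×50×15.781) + 1.0×65×1.4844 = min(412.85, 473.43) + 96.486 = 509.34 kips. φR_n = 0.75 × 509.34 = 382.0 kips.
Tension yield (gross): A_g = 9.0625×0.625 = 5.6641 in². φR_n = 0.90 × 50 × 5.6641 = 254.9 kips.
Tension rupture (net): A_n = (9.0625 − 2×1.1875)×0.625 = 4.1797 in² (U = 1.0, A_e = A_n). φR_n = 0.75 × 65 × 4.1797 = 203.8 kips.
Governing: min(395.8, 511.9, 382.0, 254.9, 203.8) = 203.8 kips → net-section rupture.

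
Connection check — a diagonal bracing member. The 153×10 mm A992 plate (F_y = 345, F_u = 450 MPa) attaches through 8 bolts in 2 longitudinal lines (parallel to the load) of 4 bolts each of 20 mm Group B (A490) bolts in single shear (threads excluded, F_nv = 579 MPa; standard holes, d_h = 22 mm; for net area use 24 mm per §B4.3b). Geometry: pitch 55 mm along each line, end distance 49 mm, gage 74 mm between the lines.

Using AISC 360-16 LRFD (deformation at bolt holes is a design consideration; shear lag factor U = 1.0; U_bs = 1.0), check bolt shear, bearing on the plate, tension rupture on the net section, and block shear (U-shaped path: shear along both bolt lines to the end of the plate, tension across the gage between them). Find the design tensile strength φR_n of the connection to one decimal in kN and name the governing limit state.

Bolt shear: A_b = π(20)²/4 = 314.16 mm². φR_n = 0.75 × 579 × 314.16 × 8 × 1 = 1091.4 kN.
Bearing (10 mm plate, F_u = 450 MPa): end bolts L_c = 49 − 22/2 = 38, R_n = min(1.2×38×10×450, 2.4×20×10×450) = 205.2 kN/bolt; interior L_c = 55 − 22 = 33, R_n = 178.2 kN/bolt. φR_n = 0.75 × (2×205.2 + 6×178.2) = 1109.7 kN.
Tension rupture (net): A_n = (153 − 2×24)×10 = 1050 mm² (U = 1.0, A_e = A_n). φR_n = 0.75 × 450 × 1050 = 354.4 kN.
Block shear: shear path 2×[49+3×55] = 2×214 mm, A_gv = 4280, A_nv = 2×(214 − 3.5×24)×10 = 2600 mm²; tension across gage: (74 − 1×24)×10 = 500 mm². R_n = min(0.6×450×2600, 0.6×345×4280) + 1.0×450×500 = min(702, 885.96) + 225 = 927 kN. φR_n = 0.75 × 927 = 695.3 kN.
Governing: min(1091.4, 1109.7, 354.4, 695.3) = 354.4 kN → net-section rupture.

354.4 kN (net-section rupture governs)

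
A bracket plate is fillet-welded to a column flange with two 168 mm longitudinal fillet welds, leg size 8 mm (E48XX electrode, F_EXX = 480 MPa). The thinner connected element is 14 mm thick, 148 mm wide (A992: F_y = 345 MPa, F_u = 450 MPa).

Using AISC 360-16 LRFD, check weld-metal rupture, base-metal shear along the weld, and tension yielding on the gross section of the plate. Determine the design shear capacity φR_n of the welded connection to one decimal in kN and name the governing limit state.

Weld metal: throat = 0.707×8 = 5.656 mm, L = 2×168 = 336 mm. φR_n = 0.75 × 0.6 × 480 × 5.656 × 336 = 410.5 kN.
Base metal shear (14 mm plate): yield φR_n = 1.0×0.6×345×14×336 = 973.7 kN; rupture φR_n = 0.75×0.6×450×14×336 = 952.6 kN; take 952.6 kN (rupture).
Tension yield (gross): A_g = 148×14 = 2072 mm². φR_n = 0.90 × 345 × 2072 = 643.4 kN.
Governing: min(410.5, 952.6, 643.4) = 410.5 kN → weld metal.

410.5 kN (weld metal governs)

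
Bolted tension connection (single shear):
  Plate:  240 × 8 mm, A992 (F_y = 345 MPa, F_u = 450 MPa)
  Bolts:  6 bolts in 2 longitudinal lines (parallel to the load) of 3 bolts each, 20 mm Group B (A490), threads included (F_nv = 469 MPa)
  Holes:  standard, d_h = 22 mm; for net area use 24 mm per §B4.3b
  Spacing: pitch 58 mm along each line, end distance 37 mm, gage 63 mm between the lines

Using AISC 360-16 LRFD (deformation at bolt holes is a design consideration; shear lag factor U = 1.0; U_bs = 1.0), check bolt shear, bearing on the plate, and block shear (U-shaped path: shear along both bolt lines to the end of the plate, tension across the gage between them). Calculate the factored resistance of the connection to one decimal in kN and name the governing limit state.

Bolt shear: A_b = π(20)²/4 = 314.16 mm². φR_n = 0.75 × 469 × 314.16 × 6 × 1 = 663.0 kN.
Bearing (8 mm plate, F_u = 450 MPa): end bolts L_c = 37 − 22/2 = 26, R_n = min(1.2×26×8×450, 2.4×20×8×450) = 112.32 kN/bolt; interior L_c = 58 − 22 = 36, R_n = 155.52 kN/bolt. φR_n = 0.75 × (2×112.32 + 4×155.52) = 635.0 kN.
Block shear: shear path 2×[37+2×58] = 2×153 mm, A_gv = 2448, A_nv = 2×(153 − 2.5×24)×8 = 1488 mm²; tension across gage: (63 − 1×24)×8 = 312 mm². R_n = min(0.6×450×1488, 0.6×345×2448) + 1.0×450×312 = min(401.76, 506.74) + 140.4 = 542.16 kN. φR_n = 0.75 × 542.16 = 406.6 kN.
Governing: min(663.0, 635.0, 406.6) = 406.6 kN → block shear.

406.6 kN (block shear governs)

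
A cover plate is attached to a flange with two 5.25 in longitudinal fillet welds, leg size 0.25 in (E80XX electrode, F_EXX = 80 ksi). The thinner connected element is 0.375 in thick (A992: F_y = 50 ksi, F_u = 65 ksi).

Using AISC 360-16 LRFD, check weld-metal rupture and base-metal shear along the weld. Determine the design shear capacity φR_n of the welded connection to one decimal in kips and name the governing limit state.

Weld metal: throat = 0.707×0.25 = 0.17675 in, L = 2×5.25 = 10.5 in. φR_n = 0.75 × 0.6 × 80 × 0.17675 × 10.5 = 66.8 kips.
Base metal shear (0.375 in plate): yield φR_n = 1.0×0.6×50×0.375×10.5 = 118.1 kips; rupture φR_n = 0.75×0.6×65×0.375×10.5 = 115.2 kips; take 115.2 kips (rupture).
Governing: min(66.8, 115.2) = 66.8 kips → weld metal.

66.8 kips (weld metal governs)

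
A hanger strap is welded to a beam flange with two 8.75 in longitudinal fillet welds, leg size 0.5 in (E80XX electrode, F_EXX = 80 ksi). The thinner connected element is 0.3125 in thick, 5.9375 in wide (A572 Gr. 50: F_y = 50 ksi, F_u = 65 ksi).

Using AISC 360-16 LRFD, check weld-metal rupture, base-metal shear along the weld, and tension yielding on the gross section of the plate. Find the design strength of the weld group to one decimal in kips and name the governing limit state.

83.5 kips (gross-section yield governs)

Weld metal: throat = 0.707×0.5 = 0.3535 in, L = 2×8.75 = 17.5 in. φR_n = 0.75 × 0.6 × 80 × 0.3535 × 17.5 = 222.7 kips.
Base metal shear (0.3125 in plate): yield φR_n = 1.0×0.6×50×0.3125×17.5 = 164.1 kips; rupture φR_n = 0.75×0.6×65×0.3125×17.5 = 160.0 kips; take 160.0 kips (rupture).
Tension yield (gross): A_g = 5.9375×0.3125 = 1.8555 in². φR_n = 0.90 × 50 × 1.8555 = 83.5 kips.
Governing: min(222.7, 160.0, 83.5) = 83.5 kips → gross-section yield.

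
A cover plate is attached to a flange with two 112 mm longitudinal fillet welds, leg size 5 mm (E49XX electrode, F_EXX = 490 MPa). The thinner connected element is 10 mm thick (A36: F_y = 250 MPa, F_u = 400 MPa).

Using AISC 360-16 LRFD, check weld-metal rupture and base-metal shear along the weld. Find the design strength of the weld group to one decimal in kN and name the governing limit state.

Weld metal: throat = 0.707×5 = 3.535 mm, L = 2×112 = 224 mm. φR_n = 0.75 × 0.6 × 490 × 3.535 × 224 = 174.6 kN.
Base metal shear (10 mm plate): yield φR_n = 1.0×0.6×250×10×224 = 336.0 kN; rupture φR_n = 0.75×0.6×400×10×224 = 403.2 kN; take 336.0 kN (yield).
Governing: min(174.6, 336.0) = 174.6 kN → weld metal.

174.6 kN (weld metal governs)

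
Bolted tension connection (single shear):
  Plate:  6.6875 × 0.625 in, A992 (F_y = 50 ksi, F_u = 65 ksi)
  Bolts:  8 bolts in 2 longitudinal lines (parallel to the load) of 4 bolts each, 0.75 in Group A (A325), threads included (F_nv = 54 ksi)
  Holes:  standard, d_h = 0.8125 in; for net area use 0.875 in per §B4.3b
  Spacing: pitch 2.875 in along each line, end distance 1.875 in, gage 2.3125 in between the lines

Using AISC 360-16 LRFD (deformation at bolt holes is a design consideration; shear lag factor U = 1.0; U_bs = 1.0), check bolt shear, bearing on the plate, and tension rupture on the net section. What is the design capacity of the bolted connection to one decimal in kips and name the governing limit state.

Bolt shear: A_b = π(0.75)²/4 = 0.44179 in². φR_n = 0.75 × 54 × 0.44179 × 8 × 1 = 143.1 kips.
Bearing (0.625 in plate, F_u = 65 ksi): end bolts L_c = 1.875 − 0.8125/2 = 1.46875, R_n = min(1.2×1.46875×0.625×65, 2.4×0.75×0.625×65) = 71.602 kips/bolt; interior L_c = 2.875 − 0.8125 = 2.0625, R_n = 73.125 kips/bolt. φR_n = 0.75 × (2×71.602 + 6×73.125) = 436.5 kips.
Tension rupture (net): A_n = (6.6875 − 2×0.875)×0.625 = 3.0859 in² (U = 1.0, A_e = A_n). φR_n = 0.75 × 65 × 3.0859 = 150.4 kips.
Governing: min(143.1, 436.5, 150.4) = 143.1 kips → bolt shear.

143.1 kips (bolt shear governs)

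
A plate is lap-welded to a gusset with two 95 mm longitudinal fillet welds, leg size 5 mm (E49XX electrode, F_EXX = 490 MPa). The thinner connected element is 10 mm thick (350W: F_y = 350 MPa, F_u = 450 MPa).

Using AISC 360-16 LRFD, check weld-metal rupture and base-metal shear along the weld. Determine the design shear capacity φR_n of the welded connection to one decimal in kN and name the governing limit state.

Weld metal: throat = 0.707×5 = 3.535 mm, L = 2×95 = 190 mm. φR_n = 0.75 × 0.6 × 490 × 3.535 × 190 = 148.1 kN.
Base metal shear (10 mm plate): yield φR_n = 1.0×0.6×350×10×190 = 399.0 kN; rupture φR_n = 0.75×0.6×450×10×190 = 384.8 kN; take 384.8 kN (rupture).
Governing: min(148.1, 384.8) = 148.1 kN → weld metal.

148.1 kN (weld metal governs)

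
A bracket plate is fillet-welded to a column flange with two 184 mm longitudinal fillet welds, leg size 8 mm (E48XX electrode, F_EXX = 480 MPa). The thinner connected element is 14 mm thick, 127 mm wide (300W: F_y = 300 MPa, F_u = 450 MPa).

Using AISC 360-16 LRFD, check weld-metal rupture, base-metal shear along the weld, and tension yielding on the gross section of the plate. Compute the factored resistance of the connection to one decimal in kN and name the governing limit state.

Weld metal: throat = 0.707×8 = 5.656 mm, L = 2×184 = 368 mm. φR_n = 0.75 × 0.6 × 480 × 5.656 × 368 = 449.6 kN.
Base metal shear (14 mm plate): yield φR_n = 1.0×0.6×300×14×368 = 927.4 kN; rupture φR_n = 0.75×0.6×450×14×368 = 1043.3 kN; take 927.4 kN (yield).
Tension yield (gross): A_g = 127×14 = 1778 mm². φR_n = 0.90 × 300 × 1778 = 480.1 kN.
Governing: min(449.6, 927.4, 480.1) = 449.6 kN → weld metal.

449.6 kN (weld metal governs)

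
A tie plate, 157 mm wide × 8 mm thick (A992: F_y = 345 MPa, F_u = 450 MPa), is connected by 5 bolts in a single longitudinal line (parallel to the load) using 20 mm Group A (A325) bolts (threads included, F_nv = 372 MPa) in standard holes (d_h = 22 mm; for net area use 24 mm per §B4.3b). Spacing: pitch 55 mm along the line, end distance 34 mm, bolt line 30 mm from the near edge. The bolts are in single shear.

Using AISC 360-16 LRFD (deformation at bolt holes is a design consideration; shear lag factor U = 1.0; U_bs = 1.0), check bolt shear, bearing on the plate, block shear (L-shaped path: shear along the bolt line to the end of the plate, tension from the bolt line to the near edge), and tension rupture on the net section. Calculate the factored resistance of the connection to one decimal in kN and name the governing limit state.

285.1 kN (block shear governs)

Bolt shear: A_b = π(20)²/4 = 314.16 mm². φR_n = 0.75 × 372 × 314.16 × 5 × 1 = 438.3 kN.
Bearing (8 mm plate, F_u = 450 MPa): end bolts L_c = 34 − 22/2 = 23, R_n = min(1.2×23×8×450, 2.4×20×8×450) = 99.36 kN/bolt; interior L_c = 55 − 22 = 33, R_n = 142.56 kN/bolt. φR_n = 0.75 × (1×99.36 + 4×142.56) = 502.2 kN.
Block shear: shear path 1×[34+4×55] = 1×254 mm, A_gv = 2032, A_nv = 1×(254 − 4.5×24)×8 = 1168 mm²; tension to near edge: (30 − 0.5×24)×8 = 144 mm². R_n = min(0.6×450×1168, 0.6×345×2032) + 1.0×450×144 = min(315.36, 420.62) + 64.8 = 380.16 kN. φR_n = 0.75 × 380.16 = 285.1 kN.
Tension rupture (net): A_n = (157 − 1×24)×8 = 1064 mm² (U = 1.0, A_e = A_n). φR_n = 0.75 × 450 × 1064 = 359.1 kN.
Governing: min(438.3, 502.2, 285.1, 359.1) = 285.1 kN → block shear.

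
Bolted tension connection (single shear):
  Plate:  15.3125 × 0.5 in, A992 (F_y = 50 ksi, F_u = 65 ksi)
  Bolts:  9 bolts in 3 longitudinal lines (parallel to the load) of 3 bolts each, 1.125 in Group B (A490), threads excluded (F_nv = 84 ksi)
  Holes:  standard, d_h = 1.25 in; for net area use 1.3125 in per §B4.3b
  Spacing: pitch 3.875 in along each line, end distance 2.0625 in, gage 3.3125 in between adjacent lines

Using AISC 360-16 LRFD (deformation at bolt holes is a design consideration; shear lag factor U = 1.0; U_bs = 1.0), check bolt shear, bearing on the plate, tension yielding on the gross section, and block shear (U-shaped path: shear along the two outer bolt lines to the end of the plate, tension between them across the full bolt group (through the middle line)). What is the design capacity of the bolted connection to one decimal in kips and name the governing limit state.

288.5 kips (block shear governs)

Bolt shear: A_b = π(1.125)²/4 = 0.99402 in². φR_n = 0.75 × 84 × 0.99402 × 9 × 1 = 563.6 kips.
Bearing (0.5 in plate, F_u = 65 ksi): end bolts L_c = 2.0625 − 1.25/2 = 1.4375, R_n = min(1.2×1.4375×0.5×65, 2.4×1.125×0.5×65) = 56.063 kips/bolt; interior L_c = 3.875 − 1.25 = 2.625, R_n = 87.75 kips/bolt. φR_n = 0.75 × (3×56.063 + 6×87.75) = 521.0 kips.
Tension yield (gross): A_g = 15.3125×0.5 = 7.6563 in². φR_n = 0.90 × 50 × 7.6563 = 344.5 kips.
Block shear: shear path 2×[2.0625+2×3.875] = 2×9.8125 in, A_gv = 9.8125, A_nv = 2×(9.8125 − 2.5×1.3125)×0.5 = 6.5313 in²; tension across gage: (6.625 − 2×1.3125)×0.5 = 2 in². R_n = min(0.6×65×6.5313, 0.6×50×9.8125) + 1.0×65×2 = min(254.72, 294.38) + 130 = 384.72 kips. φR_n = 0.75 × 384.72 = 288.5 kips.
Governing: min(563.6, 521.0, 344.5, 288.5) = 288.5 kips → block shear.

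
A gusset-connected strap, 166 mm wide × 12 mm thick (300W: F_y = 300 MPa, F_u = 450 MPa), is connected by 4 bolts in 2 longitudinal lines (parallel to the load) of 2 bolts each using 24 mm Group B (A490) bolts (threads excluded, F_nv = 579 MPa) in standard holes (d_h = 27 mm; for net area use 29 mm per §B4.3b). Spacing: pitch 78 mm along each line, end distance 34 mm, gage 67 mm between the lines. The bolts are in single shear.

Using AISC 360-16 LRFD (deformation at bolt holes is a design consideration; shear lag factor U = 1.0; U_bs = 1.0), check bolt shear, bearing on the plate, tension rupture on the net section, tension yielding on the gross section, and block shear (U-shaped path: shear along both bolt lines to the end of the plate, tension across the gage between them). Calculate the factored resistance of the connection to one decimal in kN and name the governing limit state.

Bolt shear: A_b = π(24)²/4 = 452.39 mm². φR_n = 0.75 × 579 × 452.39 × 4 × 1 = 785.8 kN.
Bearing (12 mm plate, F_u = 450 MPa): end bolts L_c = 34 − 27/2 = 20.5, R_n = min(1.2×20.5×12×450, 2.4×24×12×450) = 132.84 kN/bolt; interior L_c = 78 − 27 = 51, R_n = 311.04 kN/bolt. φR_n = 0.75 × (2×132.84 + 2×311.04) = 665.8 kN.
Tension rupture (net): A_n = (166 − 2×29)×12 = 1296 mm² (U = 1.0, A_e = A_n). φR_n = 0.75 × 450 × 1296 = 437.4 kN.
Tension yield (gross): A_g = 166×12 = 1992 mm². φR_n = 0.90 × 300 × 1992 = 537.8 kN.
Block shear: shear path 2×[34+1×78] = 2×112 mm, A_gv = 2688, A_nv = 2×(112 − 1.5×29)×12 = 1644 mm²; tension across gage: (67 − 1×29)×12 = 456 mm². R_n = min(0.6×450×1644, 0.6×300×2688) + 1.0×450×456 = min(443.88, 483.84) + 205.2 = 649.08 kN. φR_n = 0.75 × 649.08 = 486.8 kN.
Governing: min(785.8, 665.8, 437.4, 537.8, 486.8) = 437.4 kN → net-section rupture.

437.4 kN (net-section rupture governs)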